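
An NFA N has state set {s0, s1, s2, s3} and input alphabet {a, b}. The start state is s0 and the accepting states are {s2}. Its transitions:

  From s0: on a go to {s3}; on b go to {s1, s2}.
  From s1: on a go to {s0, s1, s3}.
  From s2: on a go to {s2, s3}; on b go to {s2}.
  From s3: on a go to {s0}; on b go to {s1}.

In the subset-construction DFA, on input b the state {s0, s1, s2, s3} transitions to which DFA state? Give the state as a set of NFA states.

δ(s0,b) = {s1, s2}; δ(s1,b) = ∅; δ(s2,b) = {s2}; δ(s3,b) = {s1}.
Union: {s1, s2}.

{s1, s2}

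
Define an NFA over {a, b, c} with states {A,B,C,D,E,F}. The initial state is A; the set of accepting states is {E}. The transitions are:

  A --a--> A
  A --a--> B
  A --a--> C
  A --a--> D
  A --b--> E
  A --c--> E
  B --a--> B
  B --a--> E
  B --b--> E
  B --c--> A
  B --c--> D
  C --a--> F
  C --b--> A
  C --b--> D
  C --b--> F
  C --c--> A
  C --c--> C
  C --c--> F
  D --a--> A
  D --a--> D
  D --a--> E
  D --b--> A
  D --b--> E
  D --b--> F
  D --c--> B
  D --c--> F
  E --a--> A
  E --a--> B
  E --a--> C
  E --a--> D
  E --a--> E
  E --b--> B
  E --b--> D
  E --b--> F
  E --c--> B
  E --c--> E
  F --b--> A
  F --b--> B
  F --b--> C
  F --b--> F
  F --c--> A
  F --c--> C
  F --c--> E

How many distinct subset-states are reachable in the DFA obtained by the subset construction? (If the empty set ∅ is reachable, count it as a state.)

12

Start state of the DFA: {A}.
{A} --a--> {A,B,C,D}  [new]
{A} --b--> {E}  [new]
{A} --c--> {E}  [seen]
{A,B,C,D} --a--> {A,B,C,D,E,F}  [new]
{A,B,C,D} --b--> {A,D,E,F}  [new]
{A,B,C,D} --c--> {A,B,C,D,E,F}  [seen]
{E} --a--> {A,B,C,D,E}  [new]
{E} --b--> {B,D,F}  [new]
{E} --c--> {B,E}  [new]
{A,B,C,D,E,F} --a--> {A,B,C,D,E,F}  [seen]
{A,B,C,D,E,F} --b--> {A,B,C,D,E,F}  [seen]
{A,B,C,D,E,F} --c--> {A,B,C,D,E,F}  [seen]
{A,D,E,F} --a--> {A,B,C,D,E}  [seen]
{A,D,E,F} --b--> {A,B,C,D,E,F}  [seen]
{A,D,E,F} --c--> {A,B,C,E,F}  [new]
{A,B,C,D,E} --a--> {A,B,C,D,E,F}  [seen]
{A,B,C,D,E} --b--> {A,B,D,E,F}  [new]
{A,B,C,D,E} --c--> {A,B,C,D,E,F}  [seen]
{B,D,F} --a--> {A,B,D,E}  [new]
{B,D,F} --b--> {A,B,C,E,F}  [seen]
{B,D,F} --c--> {A,B,C,D,E,F}  [seen]
{B,E} --a--> {A,B,C,D,E}  [seen]
{B,E} --b--> {B,D,E,F}  [new]
{B,E} --c--> {A,B,D,E}  [seen]
{A,B,C,E,F} --a--> {A,B,C,D,E,F}  [seen]
{A,B,C,E,F} --b--> {A,B,C,D,E,F}  [seen]
{A,B,C,E,F} --c--> {A,B,C,D,E,F}  [seen]
{A,B,D,E,F} --a--> {A,B,C,D,E}  [seen]
{A,B,D,E,F} --b--> {A,B,C,D,E,F}  [seen]
{A,B,D,E,F} --c--> {A,B,C,D,E,F}  [seen]
{A,B,D,E} --a--> {A,B,C,D,E}  [seen]
{A,B,D,E} --b--> {A,B,D,E,F}  [seen]
{A,B,D,E} --c--> {A,B,D,E,F}  [seen]
{B,D,E,F} --a--> {A,B,C,D,E}  [seen]
{B,D,E,F} --b--> {A,B,C,D,E,F}  [seen]
{B,D,E,F} --c--> {A,B,C,D,E,F}  [seen]
Reachable DFA states: {A}, {A,B,C,D}, {E}, {A,B,C,D,E,F}, {A,D,E,F}, {A,B,C,D,E}, {B,D,F}, {B,E}, {A,B,C,E,F}, {A,B,D,E,F}, {A,B,D,E}, {B,D,E,F}.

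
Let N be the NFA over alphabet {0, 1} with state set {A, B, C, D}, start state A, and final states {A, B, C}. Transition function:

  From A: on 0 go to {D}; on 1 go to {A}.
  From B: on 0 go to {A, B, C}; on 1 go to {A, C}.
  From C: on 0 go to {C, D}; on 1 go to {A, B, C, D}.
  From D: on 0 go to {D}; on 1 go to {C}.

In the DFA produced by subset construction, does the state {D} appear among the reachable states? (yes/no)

Start state of the DFA: {A}.
{A} --0--> {D}  [new]
{A} --1--> {A}  [seen]
{D} --0--> {D}  [seen]
{D} --1--> {C}  [new]
{C} --0--> {C, D}  [new]
{C} --1--> {A, B, C, D}  [new]
{C, D} --0--> {C, D}  [seen]
{C, D} --1--> {A, B, C, D}  [seen]
{A, B, C, D} --0--> {A, B, C, D}  [seen]
{A, B, C, D} --1--> {A, B, C, D}  [seen]
Reachable DFA states: {A}, {D}, {C}, {C, D}, {A, B, C, D}.
{D} is among them.

yes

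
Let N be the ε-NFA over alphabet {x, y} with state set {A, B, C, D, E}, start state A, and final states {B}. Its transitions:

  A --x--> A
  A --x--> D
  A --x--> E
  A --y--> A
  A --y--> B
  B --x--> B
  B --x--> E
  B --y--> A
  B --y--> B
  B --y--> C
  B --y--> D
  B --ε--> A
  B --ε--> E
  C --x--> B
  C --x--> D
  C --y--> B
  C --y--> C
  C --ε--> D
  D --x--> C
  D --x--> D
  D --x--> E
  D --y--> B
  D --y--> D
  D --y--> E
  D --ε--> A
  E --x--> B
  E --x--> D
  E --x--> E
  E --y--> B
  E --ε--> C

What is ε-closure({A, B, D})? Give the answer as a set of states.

Begin with {A, B, D}.
B →ε {A, E}; add E.
E →ε {C}; add C.
ε-closure = {A, B, C, D, E}.

{A, B, C, D, E}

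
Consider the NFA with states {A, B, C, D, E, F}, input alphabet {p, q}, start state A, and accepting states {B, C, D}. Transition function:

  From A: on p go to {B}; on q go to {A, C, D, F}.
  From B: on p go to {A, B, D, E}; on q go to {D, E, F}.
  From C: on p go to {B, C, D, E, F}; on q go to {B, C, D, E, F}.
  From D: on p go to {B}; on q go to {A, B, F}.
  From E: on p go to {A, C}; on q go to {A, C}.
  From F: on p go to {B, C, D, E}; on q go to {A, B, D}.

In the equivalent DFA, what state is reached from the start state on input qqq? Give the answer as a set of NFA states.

Start: {A}.
δ(A,q) = {A, C, D, F}.
Union: {A, C, D, F}.
After q: {A, C, D, F}.
δ(A,q) = {A, C, D, F}; δ(C,q) = {B, C, D, E, F}; δ(D,q) = {A, B, F}; δ(F,q) = {A, B, D}.
Union: {A, B, C, D, E, F}.
After q: {A, B, C, D, E, F}.
δ(A,q) = {A, C, D, F}; δ(B,q) = {D, E, F}; δ(C,q) = {B, C, D, E, F}; δ(D,q) = {A, B, F}; δ(E,q) = {A, C}; δ(F,q) = {A, B, D}.
Union: {A, B, C, D, E, F}.
After q: {A, B, C, D, E, F}.

{A, B, C, D, E, F}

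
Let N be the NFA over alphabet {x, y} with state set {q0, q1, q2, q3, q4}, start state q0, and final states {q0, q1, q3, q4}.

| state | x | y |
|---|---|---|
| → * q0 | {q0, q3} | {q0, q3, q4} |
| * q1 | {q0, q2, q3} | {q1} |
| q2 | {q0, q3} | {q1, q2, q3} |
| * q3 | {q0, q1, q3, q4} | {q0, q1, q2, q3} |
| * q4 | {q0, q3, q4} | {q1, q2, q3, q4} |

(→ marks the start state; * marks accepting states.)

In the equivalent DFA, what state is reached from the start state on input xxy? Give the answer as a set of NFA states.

Start: {q0}.
δ(q0,x) = {q0, q3}.
Union: {q0, q3}.
After x: {q0, q3}.
δ(q0,x) = {q0, q3}; δ(q3,x) = {q0, q1, q3, q4}.
Union: {q0, q1, q3, q4}.
After x: {q0, q1, q3, q4}.
δ(q0,y) = {q0, q3, q4}; δ(q1,y) = {q1}; δ(q3,y) = {q0, q1, q2, q3}; δ(q4,y) = {q1, q2, q3, q4}.
Union: {q0, q1, q2, q3, q4}.
After y: {q0, q1, q2, q3, q4}.

{q0, q1, q2, q3, q4}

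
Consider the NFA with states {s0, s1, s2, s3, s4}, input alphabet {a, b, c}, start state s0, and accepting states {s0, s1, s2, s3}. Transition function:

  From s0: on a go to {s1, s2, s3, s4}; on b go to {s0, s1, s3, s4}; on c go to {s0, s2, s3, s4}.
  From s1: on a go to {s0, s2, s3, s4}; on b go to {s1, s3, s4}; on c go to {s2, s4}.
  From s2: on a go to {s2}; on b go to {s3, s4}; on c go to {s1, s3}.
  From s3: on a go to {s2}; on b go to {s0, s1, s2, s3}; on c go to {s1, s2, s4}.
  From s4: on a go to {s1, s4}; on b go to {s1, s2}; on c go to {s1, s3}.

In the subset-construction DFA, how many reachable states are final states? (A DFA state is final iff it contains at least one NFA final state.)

5

Start state of the DFA: {s0}.
{s0} --a--> {s1, s2, s3, s4}  [new]
{s0} --b--> {s0, s1, s3, s4}  [new]
{s0} --c--> {s0, s2, s3, s4}  [new]
{s1, s2, s3, s4} --a--> {s0, s1, s2, s3, s4}  [new]
{s1, s2, s3, s4} --b--> {s0, s1, s2, s3, s4}  [seen]
{s1, s2, s3, s4} --c--> {s1, s2, s3, s4}  [seen]
{s0, s1, s3, s4} --a--> {s0, s1, s2, s3, s4}  [seen]
{s0, s1, s3, s4} --b--> {s0, s1, s2, s3, s4}  [seen]
{s0, s1, s3, s4} --c--> {s0, s1, s2, s3, s4}  [seen]
{s0, s2, s3, s4} --a--> {s1, s2, s3, s4}  [seen]
{s0, s2, s3, s4} --b--> {s0, s1, s2, s3, s4}  [seen]
{s0, s2, s3, s4} --c--> {s0, s1, s2, s3, s4}  [seen]
{s0, s1, s2, s3, s4} --a--> {s0, s1, s2, s3, s4}  [seen]
{s0, s1, s2, s3, s4} --b--> {s0, s1, s2, s3, s4}  [seen]
{s0, s1, s2, s3, s4} --c--> {s0, s1, s2, s3, s4}  [seen]
Reachable DFA states: {s0}, {s1, s2, s3, s4}, {s0, s1, s3, s4}, {s0, s2, s3, s4}, {s0, s1, s2, s3, s4}.
Accepting DFA states (contain an NFA accepting state): {s0}, {s1, s2, s3, s4}, {s0, s1, s3, s4}, {s0, s2, s3, s4}, {s0, s1, s2, s3, s4}.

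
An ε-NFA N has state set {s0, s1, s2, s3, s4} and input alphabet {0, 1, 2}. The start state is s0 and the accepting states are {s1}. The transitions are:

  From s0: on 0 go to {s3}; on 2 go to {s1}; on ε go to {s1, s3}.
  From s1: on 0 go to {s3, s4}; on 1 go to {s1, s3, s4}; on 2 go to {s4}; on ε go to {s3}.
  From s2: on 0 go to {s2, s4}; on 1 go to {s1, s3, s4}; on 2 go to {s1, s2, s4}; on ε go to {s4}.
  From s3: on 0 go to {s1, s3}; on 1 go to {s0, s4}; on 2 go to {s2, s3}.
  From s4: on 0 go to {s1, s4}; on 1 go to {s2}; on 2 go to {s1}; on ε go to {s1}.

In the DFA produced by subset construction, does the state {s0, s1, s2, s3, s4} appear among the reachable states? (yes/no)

Start state of the DFA: {s0, s1, s3} (ε-closure of the NFA start).
{s0, s1, s3} --0--> {s1, s3, s4}  [new]
{s0, s1, s3} --1--> {s0, s1, s3, s4}  [new]
{s0, s1, s3} --2--> {s1, s2, s3, s4}  [new]
{s1, s3, s4} --0--> {s1, s3, s4}  [seen]
{s1, s3, s4} --1--> {s0, s1, s2, s3, s4}  [new]
{s1, s3, s4} --2--> {s1, s2, s3, s4}  [seen]
{s0, s1, s3, s4} --0--> {s1, s3, s4}  [seen]
{s0, s1, s3, s4} --1--> {s0, s1, s2, s3, s4}  [seen]
{s0, s1, s3, s4} --2--> {s1, s2, s3, s4}  [seen]
{s1, s2, s3, s4} --0--> {s1, s2, s3, s4}  [seen]
{s1, s2, s3, s4} --1--> {s0, s1, s2, s3, s4}  [seen]
{s1, s2, s3, s4} --2--> {s1, s2, s3, s4}  [seen]
{s0, s1, s2, s3, s4} --0--> {s1, s2, s3, s4}  [seen]
{s0, s1, s2, s3, s4} --1--> {s0, s1, s2, s3, s4}  [seen]
{s0, s1, s2, s3, s4} --2--> {s1, s2, s3, s4}  [seen]
Reachable DFA states: {s0, s1, s3}, {s1, s3, s4}, {s0, s1, s3, s4}, {s1, s2, s3, s4}, {s0, s1, s2, s3, s4}.
{s0, s1, s2, s3, s4} is among them.

yes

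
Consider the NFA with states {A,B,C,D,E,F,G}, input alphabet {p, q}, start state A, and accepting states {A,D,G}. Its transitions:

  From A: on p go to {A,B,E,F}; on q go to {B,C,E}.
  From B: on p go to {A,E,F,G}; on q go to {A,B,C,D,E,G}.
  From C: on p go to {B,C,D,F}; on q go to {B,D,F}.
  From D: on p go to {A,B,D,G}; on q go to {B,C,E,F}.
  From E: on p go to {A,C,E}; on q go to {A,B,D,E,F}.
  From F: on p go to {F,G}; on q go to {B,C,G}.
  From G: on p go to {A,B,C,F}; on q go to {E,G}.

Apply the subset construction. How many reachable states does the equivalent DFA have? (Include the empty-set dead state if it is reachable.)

5

Start state of the DFA: {A}.
{A} --p--> {A,B,E,F}  [new]
{A} --q--> {B,C,E}  [new]
{A,B,E,F} --p--> {A,B,C,E,F,G}  [new]
{A,B,E,F} --q--> {A,B,C,D,E,F,G}  [new]
{B,C,E} --p--> {A,B,C,D,E,F,G}  [seen]
{B,C,E} --q--> {A,B,C,D,E,F,G}  [seen]
{A,B,C,E,F,G} --p--> {A,B,C,D,E,F,G}  [seen]
{A,B,C,E,F,G} --q--> {A,B,C,D,E,F,G}  [seen]
{A,B,C,D,E,F,G} --p--> {A,B,C,D,E,F,G}  [seen]
{A,B,C,D,E,F,G} --q--> {A,B,C,D,E,F,G}  [seen]
Reachable DFA states: {A}, {A,B,E,F}, {B,C,E}, {A,B,C,E,F,G}, {A,B,C,D,E,F,G}.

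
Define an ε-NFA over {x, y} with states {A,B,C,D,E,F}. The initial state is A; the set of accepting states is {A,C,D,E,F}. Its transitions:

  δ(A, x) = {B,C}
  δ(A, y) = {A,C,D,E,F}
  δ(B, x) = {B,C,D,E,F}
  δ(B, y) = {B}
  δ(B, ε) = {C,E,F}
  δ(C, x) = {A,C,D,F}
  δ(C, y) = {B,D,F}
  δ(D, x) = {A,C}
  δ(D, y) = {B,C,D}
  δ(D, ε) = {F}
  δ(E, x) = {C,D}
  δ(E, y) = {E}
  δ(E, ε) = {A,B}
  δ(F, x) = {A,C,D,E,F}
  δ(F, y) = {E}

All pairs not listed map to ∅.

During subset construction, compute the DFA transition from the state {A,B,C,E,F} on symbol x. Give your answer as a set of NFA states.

δ(A,x) = {B,C}; δ(B,x) = {B,C,D,E,F}; δ(C,x) = {A,C,D,F}; δ(E,x) = {C,D}; δ(F,x) = {A,C,D,E,F}.
Union: {A,B,C,D,E,F}.

{A,B,C,D,E,F}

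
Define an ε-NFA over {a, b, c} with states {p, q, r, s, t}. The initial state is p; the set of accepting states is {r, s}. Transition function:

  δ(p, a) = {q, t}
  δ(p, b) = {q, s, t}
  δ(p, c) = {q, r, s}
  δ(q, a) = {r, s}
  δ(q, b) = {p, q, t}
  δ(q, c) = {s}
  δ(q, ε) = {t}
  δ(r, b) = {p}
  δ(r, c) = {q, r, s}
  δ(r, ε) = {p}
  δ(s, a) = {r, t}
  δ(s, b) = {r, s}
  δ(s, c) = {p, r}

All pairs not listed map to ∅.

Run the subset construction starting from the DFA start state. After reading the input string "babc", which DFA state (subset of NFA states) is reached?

{p, q, r, s, t}

Start: {p}.
δ(p,b) = {q, s, t}.
Union: {q, s, t}.
After b: {q, s, t}.
δ(q,a) = {r, s}; δ(s,a) = {r, t}; δ(t,a) = ∅.
Union: {r, s, t}.
ε-closure gives {p, r, s, t}.
After a: {p, r, s, t}.
δ(p,b) = {q, s, t}; δ(r,b) = {p}; δ(s,b) = {r, s}; δ(t,b) = ∅.
Union: {p, q, r, s, t}.
After b: {p, q, r, s, t}.
δ(p,c) = {q, r, s}; δ(q,c) = {s}; δ(r,c) = {q, r, s}; δ(s,c) = {p, r}; δ(t,c) = ∅.
Union: {p, q, r, s}.
ε-closure gives {p, q, r, s, t}.
After c: {p, q, r, s, t}.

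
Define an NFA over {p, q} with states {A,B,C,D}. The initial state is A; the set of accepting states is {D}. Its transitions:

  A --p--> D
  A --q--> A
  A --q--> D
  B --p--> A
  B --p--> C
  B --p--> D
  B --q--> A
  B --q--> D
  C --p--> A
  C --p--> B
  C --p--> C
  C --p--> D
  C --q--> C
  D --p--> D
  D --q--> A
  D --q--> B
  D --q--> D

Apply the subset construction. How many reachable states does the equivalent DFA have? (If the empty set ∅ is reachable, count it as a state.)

Start state of the DFA: {A}.
{A} --p--> {D}  [new]
{A} --q--> {A,D}  [new]
{D} --p--> {D}  [seen]
{D} --q--> {A,B,D}  [new]
{A,D} --p--> {D}  [seen]
{A,D} --q--> {A,B,D}  [seen]
{A,B,D} --p--> {A,C,D}  [new]
{A,B,D} --q--> {A,B,D}  [seen]
{A,C,D} --p--> {A,B,C,D}  [new]
{A,C,D} --q--> {A,B,C,D}  [seen]
{A,B,C,D} --p--> {A,B,C,D}  [seen]
{A,B,C,D} --q--> {A,B,C,D}  [seen]
Reachable DFA states: {A}, {D}, {A,D}, {A,B,D}, {A,C,D}, {A,B,C,D}.

6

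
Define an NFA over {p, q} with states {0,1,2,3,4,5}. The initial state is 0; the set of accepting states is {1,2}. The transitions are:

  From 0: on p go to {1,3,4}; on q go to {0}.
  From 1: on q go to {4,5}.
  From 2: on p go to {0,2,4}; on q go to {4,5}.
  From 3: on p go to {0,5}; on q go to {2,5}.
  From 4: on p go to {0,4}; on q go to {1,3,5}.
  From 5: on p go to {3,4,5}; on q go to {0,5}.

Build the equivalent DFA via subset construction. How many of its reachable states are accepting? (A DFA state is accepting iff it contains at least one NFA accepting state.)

Start state of the DFA: {0}.
{0} --p--> {1,3,4}  [new]
{0} --q--> {0}  [seen]
{1,3,4} --p--> {0,4,5}  [new]
{1,3,4} --q--> {1,2,3,4,5}  [new]
{0,4,5} --p--> {0,1,3,4,5}  [new]
{0,4,5} --q--> {0,1,3,5}  [new]
{1,2,3,4,5} --p--> {0,2,3,4,5}  [new]
{1,2,3,4,5} --q--> {0,1,2,3,4,5}  [new]
{0,1,3,4,5} --p--> {0,1,3,4,5}  [seen]
{0,1,3,4,5} --q--> {0,1,2,3,4,5}  [seen]
{0,1,3,5} --p--> {0,1,3,4,5}  [seen]
{0,1,3,5} --q--> {0,2,4,5}  [new]
{0,2,3,4,5} --p--> {0,1,2,3,4,5}  [seen]
{0,2,3,4,5} --q--> {0,1,2,3,4,5}  [seen]
{0,1,2,3,4,5} --p--> {0,1,2,3,4,5}  [seen]
{0,1,2,3,4,5} --q--> {0,1,2,3,4,5}  [seen]
{0,2,4,5} --p--> {0,1,2,3,4,5}  [seen]
{0,2,4,5} --q--> {0,1,3,4,5}  [seen]
Reachable DFA states: {0}, {1,3,4}, {0,4,5}, {1,2,3,4,5}, {0,1,3,4,5}, {0,1,3,5}, {0,2,3,4,5}, {0,1,2,3,4,5}, {0,2,4,5}.
Accepting DFA states (contain an NFA accepting state): {1,3,4}, {1,2,3,4,5}, {0,1,3,4,5}, {0,1,3,5}, {0,2,3,4,5}, {0,1,2,3,4,5}, {0,2,4,5}.

7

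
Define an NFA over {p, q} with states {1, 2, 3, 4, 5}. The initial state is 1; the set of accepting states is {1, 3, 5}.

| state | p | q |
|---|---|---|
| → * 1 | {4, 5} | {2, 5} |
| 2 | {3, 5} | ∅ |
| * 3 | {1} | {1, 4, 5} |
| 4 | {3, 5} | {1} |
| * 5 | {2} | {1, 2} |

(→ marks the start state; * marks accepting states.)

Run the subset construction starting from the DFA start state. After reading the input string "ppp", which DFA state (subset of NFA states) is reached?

Start: {1}.
δ(1,p) = {4, 5}.
Union: {4, 5}.
After p: {4, 5}.
δ(4,p) = {3, 5}; δ(5,p) = {2}.
Union: {2, 3, 5}.
After p: {2, 3, 5}.
δ(2,p) = {3, 5}; δ(3,p) = {1}; δ(5,p) = {2}.
Union: {1, 2, 3, 5}.
After p: {1, 2, 3, 5}.

{1, 2, 3, 5}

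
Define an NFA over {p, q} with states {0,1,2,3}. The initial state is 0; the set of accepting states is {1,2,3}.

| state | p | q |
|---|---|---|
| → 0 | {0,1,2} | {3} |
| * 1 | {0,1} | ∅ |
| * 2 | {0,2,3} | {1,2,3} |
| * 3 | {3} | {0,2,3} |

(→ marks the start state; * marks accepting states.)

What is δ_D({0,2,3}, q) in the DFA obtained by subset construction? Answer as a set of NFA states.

δ(0,q) = {3}; δ(2,q) = {1,2,3}; δ(3,q) = {0,2,3}.
Union: {0,1,2,3}.

{0,1,2,3}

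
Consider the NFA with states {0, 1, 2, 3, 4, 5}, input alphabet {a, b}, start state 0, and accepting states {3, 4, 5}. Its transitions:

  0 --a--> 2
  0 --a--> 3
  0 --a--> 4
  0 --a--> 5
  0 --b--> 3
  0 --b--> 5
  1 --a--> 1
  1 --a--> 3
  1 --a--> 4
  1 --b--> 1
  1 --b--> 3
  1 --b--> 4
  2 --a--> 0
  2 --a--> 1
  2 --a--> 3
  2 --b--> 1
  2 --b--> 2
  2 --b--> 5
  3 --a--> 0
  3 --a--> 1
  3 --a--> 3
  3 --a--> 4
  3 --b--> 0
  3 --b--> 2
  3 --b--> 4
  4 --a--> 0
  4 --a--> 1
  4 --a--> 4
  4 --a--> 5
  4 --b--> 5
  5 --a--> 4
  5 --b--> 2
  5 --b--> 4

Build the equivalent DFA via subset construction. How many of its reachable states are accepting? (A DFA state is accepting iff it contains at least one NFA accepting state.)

Start state of the DFA: {0}.
{0} --a--> {2, 3, 4, 5}  [new]
{0} --b--> {3, 5}  [new]
{2, 3, 4, 5} --a--> {0, 1, 3, 4, 5}  [new]
{2, 3, 4, 5} --b--> {0, 1, 2, 4, 5}  [new]
{3, 5} --a--> {0, 1, 3, 4}  [new]
{3, 5} --b--> {0, 2, 4}  [new]
{0, 1, 3, 4, 5} --a--> {0, 1, 2, 3, 4, 5}  [new]
{0, 1, 3, 4, 5} --b--> {0, 1, 2, 3, 4, 5}  [seen]
{0, 1, 2, 4, 5} --a--> {0, 1, 2, 3, 4, 5}  [seen]
{0, 1, 2, 4, 5} --b--> {1, 2, 3, 4, 5}  [new]
{0, 1, 3, 4} --a--> {0, 1, 2, 3, 4, 5}  [seen]
{0, 1, 3, 4} --b--> {0, 1, 2, 3, 4, 5}  [seen]
{0, 2, 4} --a--> {0, 1, 2, 3, 4, 5}  [seen]
{0, 2, 4} --b--> {1, 2, 3, 5}  [new]
{0, 1, 2, 3, 4, 5} --a--> {0, 1, 2, 3, 4, 5}  [seen]
{0, 1, 2, 3, 4, 5} --b--> {0, 1, 2, 3, 4, 5}  [seen]
{1, 2, 3, 4, 5} --a--> {0, 1, 3, 4, 5}  [seen]
{1, 2, 3, 4, 5} --b--> {0, 1, 2, 3, 4, 5}  [seen]
{1, 2, 3, 5} --a--> {0, 1, 3, 4}  [seen]
{1, 2, 3, 5} --b--> {0, 1, 2, 3, 4, 5}  [seen]
Reachable DFA states: {0}, {2, 3, 4, 5}, {3, 5}, {0, 1, 3, 4, 5}, {0, 1, 2, 4, 5}, {0, 1, 3, 4}, {0, 2, 4}, {0, 1, 2, 3, 4, 5}, {1, 2, 3, 4, 5}, {1, 2, 3, 5}.
Accepting DFA states (contain an NFA accepting state): {2, 3, 4, 5}, {3, 5}, {0, 1, 3, 4, 5}, {0, 1, 2, 4, 5}, {0, 1, 3, 4}, {0, 2, 4}, {0, 1, 2, 3, 4, 5}, {1, 2, 3, 4, 5}, {1, 2, 3, 5}.

9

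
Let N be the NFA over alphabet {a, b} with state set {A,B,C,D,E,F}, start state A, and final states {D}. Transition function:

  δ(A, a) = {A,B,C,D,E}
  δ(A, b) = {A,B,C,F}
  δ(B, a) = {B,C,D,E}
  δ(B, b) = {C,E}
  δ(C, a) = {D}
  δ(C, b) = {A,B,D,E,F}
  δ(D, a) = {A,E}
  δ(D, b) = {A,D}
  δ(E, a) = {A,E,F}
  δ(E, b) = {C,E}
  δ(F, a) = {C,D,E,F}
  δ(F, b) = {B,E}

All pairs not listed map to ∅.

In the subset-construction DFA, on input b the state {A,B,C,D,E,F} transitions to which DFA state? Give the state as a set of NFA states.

{A,B,C,D,E,F}

δ(A,b) = {A,B,C,F}; δ(B,b) = {C,E}; δ(C,b) = {A,B,D,E,F}; δ(D,b) = {A,D}; δ(E,b) = {C,E}; δ(F,b) = {B,E}.
Union: {A,B,C,D,E,F}.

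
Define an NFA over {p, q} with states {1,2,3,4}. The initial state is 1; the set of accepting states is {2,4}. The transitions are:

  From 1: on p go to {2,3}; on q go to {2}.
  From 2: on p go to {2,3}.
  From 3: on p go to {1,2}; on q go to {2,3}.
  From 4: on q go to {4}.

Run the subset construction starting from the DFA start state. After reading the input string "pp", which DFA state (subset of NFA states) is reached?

Start: {1}.
δ(1,p) = {2,3}.
Union: {2,3}.
After p: {2,3}.
δ(2,p) = {2,3}; δ(3,p) = {1,2}.
Union: {1,2,3}.
After p: {1,2,3}.

{1,2,3}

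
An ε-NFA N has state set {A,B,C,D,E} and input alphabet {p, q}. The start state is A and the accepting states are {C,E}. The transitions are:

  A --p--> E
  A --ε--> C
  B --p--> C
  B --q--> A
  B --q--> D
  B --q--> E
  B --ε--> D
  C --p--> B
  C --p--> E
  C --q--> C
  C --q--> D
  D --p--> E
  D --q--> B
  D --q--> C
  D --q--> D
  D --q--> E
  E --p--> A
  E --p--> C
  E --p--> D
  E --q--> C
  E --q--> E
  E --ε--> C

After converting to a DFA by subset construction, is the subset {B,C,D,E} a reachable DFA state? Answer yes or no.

Start state of the DFA: {A,C} (ε-closure of the NFA start).
{A,C} --p--> {B,C,D,E}  [new]
{A,C} --q--> {C,D}  [new]
{B,C,D,E} --p--> {A,B,C,D,E}  [new]
{B,C,D,E} --q--> {A,B,C,D,E}  [seen]
{C,D} --p--> {B,C,D,E}  [seen]
{C,D} --q--> {B,C,D,E}  [seen]
{A,B,C,D,E} --p--> {A,B,C,D,E}  [seen]
{A,B,C,D,E} --q--> {A,B,C,D,E}  [seen]
Reachable DFA states: {A,C}, {B,C,D,E}, {C,D}, {A,B,C,D,E}.
{B,C,D,E} is among them.

yes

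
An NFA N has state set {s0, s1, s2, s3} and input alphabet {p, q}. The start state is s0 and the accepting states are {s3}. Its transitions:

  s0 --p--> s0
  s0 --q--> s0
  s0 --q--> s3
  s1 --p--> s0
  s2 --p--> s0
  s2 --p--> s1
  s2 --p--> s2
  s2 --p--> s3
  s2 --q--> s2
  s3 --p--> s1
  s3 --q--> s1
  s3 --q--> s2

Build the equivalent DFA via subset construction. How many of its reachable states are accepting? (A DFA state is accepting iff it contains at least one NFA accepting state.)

Start state of the DFA: {s0}.
{s0} --p--> {s0}  [seen]
{s0} --q--> {s0, s3}  [new]
{s0, s3} --p--> {s0, s1}  [new]
{s0, s3} --q--> {s0, s1, s2, s3}  [new]
{s0, s1} --p--> {s0}  [seen]
{s0, s1} --q--> {s0, s3}  [seen]
{s0, s1, s2, s3} --p--> {s0, s1, s2, s3}  [seen]
{s0, s1, s2, s3} --q--> {s0, s1, s2, s3}  [seen]
Reachable DFA states: {s0}, {s0, s3}, {s0, s1}, {s0, s1, s2, s3}.
Accepting DFA states (contain an NFA accepting state): {s0, s3}, {s0, s1, s2, s3}.

2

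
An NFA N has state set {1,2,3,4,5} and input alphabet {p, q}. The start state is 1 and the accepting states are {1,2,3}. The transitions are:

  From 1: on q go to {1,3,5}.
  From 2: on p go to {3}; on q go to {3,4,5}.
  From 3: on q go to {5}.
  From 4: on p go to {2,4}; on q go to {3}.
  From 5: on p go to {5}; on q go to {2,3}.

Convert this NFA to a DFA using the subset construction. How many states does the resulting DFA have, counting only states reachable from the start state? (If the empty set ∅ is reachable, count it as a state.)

Start state of the DFA: {1}.
{1} --p--> ∅  [new]
{1} --q--> {1,3,5}  [new]
∅ --p--> ∅  [seen]
∅ --q--> ∅  [seen]
{1,3,5} --p--> {5}  [new]
{1,3,5} --q--> {1,2,3,5}  [new]
{5} --p--> {5}  [seen]
{5} --q--> {2,3}  [new]
{1,2,3,5} --p--> {3,5}  [new]
{1,2,3,5} --q--> {1,2,3,4,5}  [new]
{2,3} --p--> {3}  [new]
{2,3} --q--> {3,4,5}  [new]
{3,5} --p--> {5}  [seen]
{3,5} --q--> {2,3,5}  [new]
{1,2,3,4,5} --p--> {2,3,4,5}  [new]
{1,2,3,4,5} --q--> {1,2,3,4,5}  [seen]
{3} --p--> ∅  [seen]
{3} --q--> {5}  [seen]
{3,4,5} --p--> {2,4,5}  [new]
{3,4,5} --q--> {2,3,5}  [seen]
{2,3,5} --p--> {3,5}  [seen]
{2,3,5} --q--> {2,3,4,5}  [seen]
{2,3,4,5} --p--> {2,3,4,5}  [seen]
{2,3,4,5} --q--> {2,3,4,5}  [seen]
{2,4,5} --p--> {2,3,4,5}  [seen]
{2,4,5} --q--> {2,3,4,5}  [seen]
Reachable DFA states: {1}, ∅, {1,3,5}, {5}, {1,2,3,5}, {2,3}, {3,5}, {1,2,3,4,5}, {3}, {3,4,5}, {2,3,5}, {2,3,4,5}, {2,4,5}.

13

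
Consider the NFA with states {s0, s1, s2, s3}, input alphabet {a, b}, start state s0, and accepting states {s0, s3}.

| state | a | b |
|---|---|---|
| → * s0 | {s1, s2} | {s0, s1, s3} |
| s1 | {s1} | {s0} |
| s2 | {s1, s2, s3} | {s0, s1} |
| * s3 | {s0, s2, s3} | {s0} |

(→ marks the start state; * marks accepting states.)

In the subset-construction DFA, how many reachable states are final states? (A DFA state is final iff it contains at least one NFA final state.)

5

Start state of the DFA: {s0}.
{s0} --a--> {s1, s2}  [new]
{s0} --b--> {s0, s1, s3}  [new]
{s1, s2} --a--> {s1, s2, s3}  [new]
{s1, s2} --b--> {s0, s1}  [new]
{s0, s1, s3} --a--> {s0, s1, s2, s3}  [new]
{s0, s1, s3} --b--> {s0, s1, s3}  [seen]
{s1, s2, s3} --a--> {s0, s1, s2, s3}  [seen]
{s1, s2, s3} --b--> {s0, s1}  [seen]
{s0, s1} --a--> {s1, s2}  [seen]
{s0, s1} --b--> {s0, s1, s3}  [seen]
{s0, s1, s2, s3} --a--> {s0, s1, s2, s3}  [seen]
{s0, s1, s2, s3} --b--> {s0, s1, s3}  [seen]
Reachable DFA states: {s0}, {s1, s2}, {s0, s1, s3}, {s1, s2, s3}, {s0, s1}, {s0, s1, s2, s3}.
Accepting DFA states (contain an NFA accepting state): {s0}, {s0, s1, s3}, {s1, s2, s3}, {s0, s1}, {s0, s1, s2, s3}.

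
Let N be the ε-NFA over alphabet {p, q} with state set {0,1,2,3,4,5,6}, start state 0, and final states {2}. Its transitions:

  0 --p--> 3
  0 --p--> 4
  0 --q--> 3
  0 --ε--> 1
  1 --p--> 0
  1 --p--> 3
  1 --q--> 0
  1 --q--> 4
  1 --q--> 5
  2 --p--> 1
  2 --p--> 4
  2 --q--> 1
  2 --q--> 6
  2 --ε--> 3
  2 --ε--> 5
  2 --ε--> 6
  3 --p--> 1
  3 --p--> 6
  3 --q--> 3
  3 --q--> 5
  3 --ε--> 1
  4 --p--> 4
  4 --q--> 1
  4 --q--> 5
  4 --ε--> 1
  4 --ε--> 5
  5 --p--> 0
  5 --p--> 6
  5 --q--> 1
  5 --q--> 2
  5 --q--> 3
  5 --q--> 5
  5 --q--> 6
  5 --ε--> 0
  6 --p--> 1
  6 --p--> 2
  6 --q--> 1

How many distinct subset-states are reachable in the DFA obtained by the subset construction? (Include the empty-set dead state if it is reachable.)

4

Start state of the DFA: {0,1} (ε-closure of the NFA start).
{0,1} --p--> {0,1,3,4,5}  [new]
{0,1} --q--> {0,1,3,4,5}  [seen]
{0,1,3,4,5} --p--> {0,1,3,4,5,6}  [new]
{0,1,3,4,5} --q--> {0,1,2,3,4,5,6}  [new]
{0,1,3,4,5,6} --p--> {0,1,2,3,4,5,6}  [seen]
{0,1,3,4,5,6} --q--> {0,1,2,3,4,5,6}  [seen]
{0,1,2,3,4,5,6} --p--> {0,1,2,3,4,5,6}  [seen]
{0,1,2,3,4,5,6} --q--> {0,1,2,3,4,5,6}  [seen]
Reachable DFA states: {0,1}, {0,1,3,4,5}, {0,1,3,4,5,6}, {0,1,2,3,4,5,6}.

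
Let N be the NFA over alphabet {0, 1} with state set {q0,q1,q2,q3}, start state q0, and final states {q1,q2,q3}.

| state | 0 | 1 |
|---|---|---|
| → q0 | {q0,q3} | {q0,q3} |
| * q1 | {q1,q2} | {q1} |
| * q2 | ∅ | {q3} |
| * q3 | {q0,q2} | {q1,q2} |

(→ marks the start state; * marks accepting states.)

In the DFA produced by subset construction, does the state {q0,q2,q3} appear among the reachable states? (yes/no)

Start state of the DFA: {q0}.
{q0} --0--> {q0,q3}  [new]
{q0} --1--> {q0,q3}  [seen]
{q0,q3} --0--> {q0,q2,q3}  [new]
{q0,q3} --1--> {q0,q1,q2,q3}  [new]
{q0,q2,q3} --0--> {q0,q2,q3}  [seen]
{q0,q2,q3} --1--> {q0,q1,q2,q3}  [seen]
{q0,q1,q2,q3} --0--> {q0,q1,q2,q3}  [seen]
{q0,q1,q2,q3} --1--> {q0,q1,q2,q3}  [seen]
Reachable DFA states: {q0}, {q0,q3}, {q0,q2,q3}, {q0,q1,q2,q3}.
{q0,q2,q3} is among them.

yes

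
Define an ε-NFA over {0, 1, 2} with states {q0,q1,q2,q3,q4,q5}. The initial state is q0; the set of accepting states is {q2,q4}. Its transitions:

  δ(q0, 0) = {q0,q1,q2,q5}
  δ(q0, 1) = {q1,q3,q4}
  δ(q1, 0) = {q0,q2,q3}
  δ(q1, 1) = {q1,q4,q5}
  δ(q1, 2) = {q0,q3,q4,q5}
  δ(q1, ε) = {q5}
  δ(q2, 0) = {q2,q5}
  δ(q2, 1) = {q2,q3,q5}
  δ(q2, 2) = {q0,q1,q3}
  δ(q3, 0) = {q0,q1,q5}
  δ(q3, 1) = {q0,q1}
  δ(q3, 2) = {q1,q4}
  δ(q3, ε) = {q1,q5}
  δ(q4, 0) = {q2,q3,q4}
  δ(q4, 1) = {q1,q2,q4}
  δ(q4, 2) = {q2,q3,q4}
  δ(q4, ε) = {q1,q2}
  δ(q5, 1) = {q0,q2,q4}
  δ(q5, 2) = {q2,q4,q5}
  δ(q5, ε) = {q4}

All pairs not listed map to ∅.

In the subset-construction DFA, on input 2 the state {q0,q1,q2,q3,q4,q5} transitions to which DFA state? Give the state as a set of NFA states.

{q0,q1,q2,q3,q4,q5}

δ(q0,2) = ∅; δ(q1,2) = {q0,q3,q4,q5}; δ(q2,2) = {q0,q1,q3}; δ(q3,2) = {q1,q4}; δ(q4,2) = {q2,q3,q4}; δ(q5,2) = {q2,q4,q5}.
Union: {q0,q1,q2,q3,q4,q5}.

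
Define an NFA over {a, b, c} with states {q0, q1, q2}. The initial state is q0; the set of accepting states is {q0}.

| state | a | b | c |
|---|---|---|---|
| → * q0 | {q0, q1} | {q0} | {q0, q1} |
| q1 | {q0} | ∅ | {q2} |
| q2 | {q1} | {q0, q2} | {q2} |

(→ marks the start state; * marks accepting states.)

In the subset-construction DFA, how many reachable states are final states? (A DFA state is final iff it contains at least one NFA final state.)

4

Start state of the DFA: {q0}.
{q0} --a--> {q0, q1}  [new]
{q0} --b--> {q0}  [seen]
{q0} --c--> {q0, q1}  [seen]
{q0, q1} --a--> {q0, q1}  [seen]
{q0, q1} --b--> {q0}  [seen]
{q0, q1} --c--> {q0, q1, q2}  [new]
{q0, q1, q2} --a--> {q0, q1}  [seen]
{q0, q1, q2} --b--> {q0, q2}  [new]
{q0, q1, q2} --c--> {q0, q1, q2}  [seen]
{q0, q2} --a--> {q0, q1}  [seen]
{q0, q2} --b--> {q0, q2}  [seen]
{q0, q2} --c--> {q0, q1, q2}  [seen]
Reachable DFA states: {q0}, {q0, q1}, {q0, q1, q2}, {q0, q2}.
Accepting DFA states (contain an NFA accepting state): {q0}, {q0, q1}, {q0, q1, q2}, {q0, q2}.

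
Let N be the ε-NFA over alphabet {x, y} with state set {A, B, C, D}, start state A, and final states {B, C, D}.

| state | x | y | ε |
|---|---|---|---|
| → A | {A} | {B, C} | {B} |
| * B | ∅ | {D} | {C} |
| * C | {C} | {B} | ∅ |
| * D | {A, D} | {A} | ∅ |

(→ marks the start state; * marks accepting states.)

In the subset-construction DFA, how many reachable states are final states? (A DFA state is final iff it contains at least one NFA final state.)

3

Start state of the DFA: {A, B, C} (ε-closure of the NFA start).
{A, B, C} --x--> {A, B, C}  [seen]
{A, B, C} --y--> {B, C, D}  [new]
{B, C, D} --x--> {A, B, C, D}  [new]
{B, C, D} --y--> {A, B, C, D}  [seen]
{A, B, C, D} --x--> {A, B, C, D}  [seen]
{A, B, C, D} --y--> {A, B, C, D}  [seen]
Reachable DFA states: {A, B, C}, {B, C, D}, {A, B, C, D}.
Accepting DFA states (contain an NFA accepting state): {A, B, C}, {B, C, D}, {A, B, C, D}.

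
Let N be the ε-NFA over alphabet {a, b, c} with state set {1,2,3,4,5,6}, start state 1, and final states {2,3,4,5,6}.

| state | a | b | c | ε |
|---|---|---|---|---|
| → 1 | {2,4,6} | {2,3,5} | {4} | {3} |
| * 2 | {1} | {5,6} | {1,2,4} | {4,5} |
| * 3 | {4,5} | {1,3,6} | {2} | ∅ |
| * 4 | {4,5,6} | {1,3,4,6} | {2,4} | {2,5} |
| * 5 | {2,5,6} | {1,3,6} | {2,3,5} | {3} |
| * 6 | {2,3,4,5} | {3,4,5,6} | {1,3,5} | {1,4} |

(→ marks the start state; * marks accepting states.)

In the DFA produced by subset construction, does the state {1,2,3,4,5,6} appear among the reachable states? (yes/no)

yes

Start state of the DFA: {1,3} (ε-closure of the NFA start).
{1,3} --a--> {1,2,3,4,5,6}  [new]
{1,3} --b--> {1,2,3,4,5,6}  [seen]
{1,3} --c--> {2,3,4,5}  [new]
{1,2,3,4,5,6} --a--> {1,2,3,4,5,6}  [seen]
{1,2,3,4,5,6} --b--> {1,2,3,4,5,6}  [seen]
{1,2,3,4,5,6} --c--> {1,2,3,4,5}  [new]
{2,3,4,5} --a--> {1,2,3,4,5,6}  [seen]
{2,3,4,5} --b--> {1,2,3,4,5,6}  [seen]
{2,3,4,5} --c--> {1,2,3,4,5}  [seen]
{1,2,3,4,5} --a--> {1,2,3,4,5,6}  [seen]
{1,2,3,4,5} --b--> {1,2,3,4,5,6}  [seen]
{1,2,3,4,5} --c--> {1,2,3,4,5}  [seen]
Reachable DFA states: {1,3}, {1,2,3,4,5,6}, {2,3,4,5}, {1,2,3,4,5}.
{1,2,3,4,5,6} is among them.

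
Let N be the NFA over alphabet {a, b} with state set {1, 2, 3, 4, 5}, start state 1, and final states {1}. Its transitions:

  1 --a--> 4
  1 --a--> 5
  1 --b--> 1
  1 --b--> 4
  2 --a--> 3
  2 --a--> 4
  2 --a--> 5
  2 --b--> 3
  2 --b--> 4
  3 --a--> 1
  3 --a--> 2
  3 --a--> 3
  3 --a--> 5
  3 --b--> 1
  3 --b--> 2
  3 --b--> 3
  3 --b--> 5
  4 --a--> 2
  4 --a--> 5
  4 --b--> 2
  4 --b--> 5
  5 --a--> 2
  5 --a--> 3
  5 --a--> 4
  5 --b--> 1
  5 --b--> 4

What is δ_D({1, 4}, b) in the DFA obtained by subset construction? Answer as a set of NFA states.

δ(1,b) = {1, 4}; δ(4,b) = {2, 5}.
Union: {1, 2, 4, 5}.

{1, 2, 4, 5}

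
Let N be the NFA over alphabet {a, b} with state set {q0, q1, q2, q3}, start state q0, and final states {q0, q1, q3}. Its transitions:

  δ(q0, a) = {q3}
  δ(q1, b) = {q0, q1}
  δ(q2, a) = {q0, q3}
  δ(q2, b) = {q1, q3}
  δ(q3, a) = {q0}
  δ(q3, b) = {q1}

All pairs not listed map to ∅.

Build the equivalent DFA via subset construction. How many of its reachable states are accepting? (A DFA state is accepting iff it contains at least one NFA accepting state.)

Start state of the DFA: {q0}.
{q0} --a--> {q3}  [new]
{q0} --b--> ∅  [new]
{q3} --a--> {q0}  [seen]
{q3} --b--> {q1}  [new]
∅ --a--> ∅  [seen]
∅ --b--> ∅  [seen]
{q1} --a--> ∅  [seen]
{q1} --b--> {q0, q1}  [new]
{q0, q1} --a--> {q3}  [seen]
{q0, q1} --b--> {q0, q1}  [seen]
Reachable DFA states: {q0}, {q3}, ∅, {q1}, {q0, q1}.
Accepting DFA states (contain an NFA accepting state): {q0}, {q3}, {q1}, {q0, q1}.

4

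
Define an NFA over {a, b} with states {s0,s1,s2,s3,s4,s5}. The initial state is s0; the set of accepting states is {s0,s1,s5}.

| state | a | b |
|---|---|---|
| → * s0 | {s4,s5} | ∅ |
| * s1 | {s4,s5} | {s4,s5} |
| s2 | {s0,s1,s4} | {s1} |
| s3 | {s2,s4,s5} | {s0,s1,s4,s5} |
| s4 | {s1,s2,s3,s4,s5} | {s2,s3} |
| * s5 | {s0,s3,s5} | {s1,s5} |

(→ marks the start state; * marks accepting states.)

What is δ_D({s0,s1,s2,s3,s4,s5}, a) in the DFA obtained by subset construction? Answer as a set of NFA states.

δ(s0,a) = {s4,s5}; δ(s1,a) = {s4,s5}; δ(s2,a) = {s0,s1,s4}; δ(s3,a) = {s2,s4,s5}; δ(s4,a) = {s1,s2,s3,s4,s5}; δ(s5,a) = {s0,s3,s5}.
Union: {s0,s1,s2,s3,s4,s5}.

{s0,s1,s2,s3,s4,s5}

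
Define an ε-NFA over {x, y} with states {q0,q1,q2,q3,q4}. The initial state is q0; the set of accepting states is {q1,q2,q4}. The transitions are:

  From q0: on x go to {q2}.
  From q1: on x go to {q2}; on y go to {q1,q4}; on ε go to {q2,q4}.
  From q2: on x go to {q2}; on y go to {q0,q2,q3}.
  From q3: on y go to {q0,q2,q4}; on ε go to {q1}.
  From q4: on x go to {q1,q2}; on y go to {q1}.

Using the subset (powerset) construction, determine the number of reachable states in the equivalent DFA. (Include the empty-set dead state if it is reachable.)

5

Start state of the DFA: {q0} (ε-closure of the NFA start).
{q0} --x--> {q2}  [new]
{q0} --y--> ∅  [new]
{q2} --x--> {q2}  [seen]
{q2} --y--> {q0,q1,q2,q3,q4}  [new]
∅ --x--> ∅  [seen]
∅ --y--> ∅  [seen]
{q0,q1,q2,q3,q4} --x--> {q1,q2,q4}  [new]
{q0,q1,q2,q3,q4} --y--> {q0,q1,q2,q3,q4}  [seen]
{q1,q2,q4} --x--> {q1,q2,q4}  [seen]
{q1,q2,q4} --y--> {q0,q1,q2,q3,q4}  [seen]
Reachable DFA states: {q0}, {q2}, ∅, {q0,q1,q2,q3,q4}, {q1,q2,q4}.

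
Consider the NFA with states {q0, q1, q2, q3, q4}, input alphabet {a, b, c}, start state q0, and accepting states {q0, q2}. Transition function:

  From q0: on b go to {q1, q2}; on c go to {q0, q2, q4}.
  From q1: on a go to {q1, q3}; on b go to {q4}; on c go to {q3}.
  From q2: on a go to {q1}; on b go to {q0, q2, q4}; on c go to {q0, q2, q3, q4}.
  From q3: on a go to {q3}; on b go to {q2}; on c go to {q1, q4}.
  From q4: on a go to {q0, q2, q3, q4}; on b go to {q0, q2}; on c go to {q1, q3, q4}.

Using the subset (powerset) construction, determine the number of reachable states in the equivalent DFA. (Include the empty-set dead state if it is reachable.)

Start state of the DFA: {q0}.
{q0} --a--> ∅  [new]
{q0} --b--> {q1, q2}  [new]
{q0} --c--> {q0, q2, q4}  [new]
∅ --a--> ∅  [seen]
∅ --b--> ∅  [seen]
∅ --c--> ∅  [seen]
{q1, q2} --a--> {q1, q3}  [new]
{q1, q2} --b--> {q0, q2, q4}  [seen]
{q1, q2} --c--> {q0, q2, q3, q4}  [new]
{q0, q2, q4} --a--> {q0, q1, q2, q3, q4}  [new]
{q0, q2, q4} --b--> {q0, q1, q2, q4}  [new]
{q0, q2, q4} --c--> {q0, q1, q2, q3, q4}  [seen]
{q1, q3} --a--> {q1, q3}  [seen]
{q1, q3} --b--> {q2, q4}  [new]
{q1, q3} --c--> {q1, q3, q4}  [new]
{q0, q2, q3, q4} --a--> {q0, q1, q2, q3, q4}  [seen]
{q0, q2, q3, q4} --b--> {q0, q1, q2, q4}  [seen]
{q0, q2, q3, q4} --c--> {q0, q1, q2, q3, q4}  [seen]
{q0, q1, q2, q3, q4} --a--> {q0, q1, q2, q3, q4}  [seen]
{q0, q1, q2, q3, q4} --b--> {q0, q1, q2, q4}  [seen]
{q0, q1, q2, q3, q4} --c--> {q0, q1, q2, q3, q4}  [seen]
{q0, q1, q2, q4} --a--> {q0, q1, q2, q3, q4}  [seen]
{q0, q1, q2, q4} --b--> {q0, q1, q2, q4}  [seen]
{q0, q1, q2, q4} --c--> {q0, q1, q2, q3, q4}  [seen]
{q2, q4} --a--> {q0, q1, q2, q3, q4}  [seen]
{q2, q4} --b--> {q0, q2, q4}  [seen]
{q2, q4} --c--> {q0, q1, q2, q3, q4}  [seen]
{q1, q3, q4} --a--> {q0, q1, q2, q3, q4}  [seen]
{q1, q3, q4} --b--> {q0, q2, q4}  [seen]
{q1, q3, q4} --c--> {q1, q3, q4}  [seen]
Reachable DFA states: {q0}, ∅, {q1, q2}, {q0, q2, q4}, {q1, q3}, {q0, q2, q3, q4}, {q0, q1, q2, q3, q4}, {q0, q1, q2, q4}, {q2, q4}, {q1, q3, q4}.

10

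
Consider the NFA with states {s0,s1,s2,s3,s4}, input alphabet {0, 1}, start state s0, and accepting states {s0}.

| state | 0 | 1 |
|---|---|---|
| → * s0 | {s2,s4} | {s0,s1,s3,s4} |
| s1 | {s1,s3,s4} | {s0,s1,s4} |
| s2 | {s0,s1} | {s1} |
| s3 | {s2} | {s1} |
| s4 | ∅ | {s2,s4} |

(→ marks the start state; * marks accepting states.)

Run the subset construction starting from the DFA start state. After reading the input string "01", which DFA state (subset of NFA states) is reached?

Start: {s0}.
δ(s0,0) = {s2,s4}.
Union: {s2,s4}.
After 0: {s2,s4}.
δ(s2,1) = {s1}; δ(s4,1) = {s2,s4}.
Union: {s1,s2,s4}.
After 1: {s1,s2,s4}.

{s1,s2,s4}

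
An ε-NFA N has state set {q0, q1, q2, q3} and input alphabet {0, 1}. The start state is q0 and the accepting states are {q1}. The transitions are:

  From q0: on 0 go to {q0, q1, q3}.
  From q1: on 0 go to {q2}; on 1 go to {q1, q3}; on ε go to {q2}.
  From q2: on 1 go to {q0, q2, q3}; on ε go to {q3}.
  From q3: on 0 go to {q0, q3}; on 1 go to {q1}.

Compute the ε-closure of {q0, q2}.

Begin with {q0, q2}.
q2 →ε {q3}; add q3.
ε-closure = {q0, q2, q3}.

{q0, q2, q3}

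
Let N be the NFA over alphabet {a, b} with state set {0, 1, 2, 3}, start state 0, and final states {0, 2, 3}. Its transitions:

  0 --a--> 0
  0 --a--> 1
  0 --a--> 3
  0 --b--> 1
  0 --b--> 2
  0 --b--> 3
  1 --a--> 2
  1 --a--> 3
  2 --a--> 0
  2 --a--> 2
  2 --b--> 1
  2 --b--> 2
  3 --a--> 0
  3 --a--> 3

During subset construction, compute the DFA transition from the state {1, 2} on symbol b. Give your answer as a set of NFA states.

{1, 2}

δ(1,b) = ∅; δ(2,b) = {1, 2}.
Union: {1, 2}.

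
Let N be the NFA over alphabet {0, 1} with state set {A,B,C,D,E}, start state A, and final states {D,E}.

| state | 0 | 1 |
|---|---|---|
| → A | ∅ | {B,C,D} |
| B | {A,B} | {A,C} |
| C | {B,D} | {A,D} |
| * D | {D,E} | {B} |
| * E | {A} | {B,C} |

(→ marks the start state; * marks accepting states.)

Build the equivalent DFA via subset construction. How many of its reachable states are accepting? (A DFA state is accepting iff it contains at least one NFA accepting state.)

Start state of the DFA: {A}.
{A} --0--> ∅  [new]
{A} --1--> {B,C,D}  [new]
∅ --0--> ∅  [seen]
∅ --1--> ∅  [seen]
{B,C,D} --0--> {A,B,D,E}  [new]
{B,C,D} --1--> {A,B,C,D}  [new]
{A,B,D,E} --0--> {A,B,D,E}  [seen]
{A,B,D,E} --1--> {A,B,C,D}  [seen]
{A,B,C,D} --0--> {A,B,D,E}  [seen]
{A,B,C,D} --1--> {A,B,C,D}  [seen]
Reachable DFA states: {A}, ∅, {B,C,D}, {A,B,D,E}, {A,B,C,D}.
Accepting DFA states (contain an NFA accepting state): {B,C,D}, {A,B,D,E}, {A,B,C,D}.

3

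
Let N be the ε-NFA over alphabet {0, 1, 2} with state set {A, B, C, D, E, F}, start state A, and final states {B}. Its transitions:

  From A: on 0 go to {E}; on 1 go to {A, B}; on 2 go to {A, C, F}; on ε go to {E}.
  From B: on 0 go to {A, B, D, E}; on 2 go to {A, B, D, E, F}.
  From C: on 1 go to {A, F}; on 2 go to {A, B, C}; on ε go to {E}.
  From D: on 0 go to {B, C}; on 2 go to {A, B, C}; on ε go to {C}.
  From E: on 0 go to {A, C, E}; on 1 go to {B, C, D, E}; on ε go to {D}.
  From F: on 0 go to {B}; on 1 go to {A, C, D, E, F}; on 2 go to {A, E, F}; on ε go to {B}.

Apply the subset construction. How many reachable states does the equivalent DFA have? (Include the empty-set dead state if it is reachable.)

3

Start state of the DFA: {A, C, D, E} (ε-closure of the NFA start).
{A, C, D, E} --0--> {A, B, C, D, E}  [new]
{A, C, D, E} --1--> {A, B, C, D, E, F}  [new]
{A, C, D, E} --2--> {A, B, C, D, E, F}  [seen]
{A, B, C, D, E} --0--> {A, B, C, D, E}  [seen]
{A, B, C, D, E} --1--> {A, B, C, D, E, F}  [seen]
{A, B, C, D, E} --2--> {A, B, C, D, E, F}  [seen]
{A, B, C, D, E, F} --0--> {A, B, C, D, E}  [seen]
{A, B, C, D, E, F} --1--> {A, B, C, D, E, F}  [seen]
{A, B, C, D, E, F} --2--> {A, B, C, D, E, F}  [seen]
Reachable DFA states: {A, C, D, E}, {A, B, C, D, E}, {A, B, C, D, E, F}.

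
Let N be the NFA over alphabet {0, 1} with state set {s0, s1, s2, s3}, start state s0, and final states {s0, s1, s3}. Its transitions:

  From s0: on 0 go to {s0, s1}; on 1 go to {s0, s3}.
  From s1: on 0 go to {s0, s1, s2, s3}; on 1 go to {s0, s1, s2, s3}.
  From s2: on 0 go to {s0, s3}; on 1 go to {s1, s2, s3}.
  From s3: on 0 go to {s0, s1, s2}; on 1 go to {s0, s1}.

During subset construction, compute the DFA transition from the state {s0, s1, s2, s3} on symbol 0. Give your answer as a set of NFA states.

{s0, s1, s2, s3}

δ(s0,0) = {s0, s1}; δ(s1,0) = {s0, s1, s2, s3}; δ(s2,0) = {s0, s3}; δ(s3,0) = {s0, s1, s2}.
Union: {s0, s1, s2, s3}.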